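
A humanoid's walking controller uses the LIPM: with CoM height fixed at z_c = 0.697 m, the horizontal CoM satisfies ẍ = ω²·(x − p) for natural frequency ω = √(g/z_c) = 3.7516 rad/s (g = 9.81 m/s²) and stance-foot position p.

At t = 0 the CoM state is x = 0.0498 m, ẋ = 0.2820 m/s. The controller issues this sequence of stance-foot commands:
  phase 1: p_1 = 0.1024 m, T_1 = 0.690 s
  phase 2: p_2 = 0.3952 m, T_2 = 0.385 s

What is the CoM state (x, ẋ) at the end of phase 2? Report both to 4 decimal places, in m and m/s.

x = 0.3757, ẋ = 0.1943

phase 1: p=0.1024, T=0.690, ωT=2.588604, cosh=6.693151, sinh=6.618026; start (x,ẋ)=(0.049800, 0.282000) → end (x,ẋ)=(0.247804, 0.581506)
phase 2: p=0.3952, T=0.385, ωT=1.444366, cosh=2.237530, sinh=2.001634; start (x,ẋ)=(0.247804, 0.581506) → end (x,ẋ)=(0.375654, 0.194288)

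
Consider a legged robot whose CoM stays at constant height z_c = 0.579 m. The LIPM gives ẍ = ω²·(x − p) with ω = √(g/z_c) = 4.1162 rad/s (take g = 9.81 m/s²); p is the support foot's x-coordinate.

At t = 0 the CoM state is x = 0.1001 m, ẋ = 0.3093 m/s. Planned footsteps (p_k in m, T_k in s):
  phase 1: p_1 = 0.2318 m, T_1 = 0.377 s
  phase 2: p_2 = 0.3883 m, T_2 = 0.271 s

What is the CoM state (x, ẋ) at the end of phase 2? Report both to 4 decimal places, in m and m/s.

x = -0.2905, ẋ = -2.5239

phase 1: p=0.2318, T=0.377, ωT=1.551807, cosh=2.465929, sinh=2.254064; start (x,ẋ)=(0.100100, 0.309300) → end (x,ẋ)=(0.076412, -0.459224)
phase 2: p=0.3883, T=0.271, ωT=1.115490, cosh=1.689409, sinh=1.361654; start (x,ẋ)=(0.076412, -0.459224) → end (x,ẋ)=(-0.290519, -2.523899)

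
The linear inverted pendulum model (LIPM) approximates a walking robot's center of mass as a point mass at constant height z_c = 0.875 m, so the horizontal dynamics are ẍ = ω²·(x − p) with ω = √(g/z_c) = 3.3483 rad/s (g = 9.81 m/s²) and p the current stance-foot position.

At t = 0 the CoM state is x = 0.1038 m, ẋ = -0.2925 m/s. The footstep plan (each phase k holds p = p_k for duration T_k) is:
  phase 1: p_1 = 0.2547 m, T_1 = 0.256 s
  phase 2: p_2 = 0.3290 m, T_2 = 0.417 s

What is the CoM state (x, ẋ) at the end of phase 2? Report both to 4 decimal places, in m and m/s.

phase 1: p=0.2547, T=0.256, ωT=0.857165, cosh=1.390417, sinh=0.966053; start (x,ẋ)=(0.103800, -0.292500) → end (x,ẋ)=(-0.039506, -0.894804)
phase 2: p=0.3290, T=0.417, ωT=1.396241, cosh=2.143756, sinh=1.896230; start (x,ẋ)=(-0.039506, -0.894804) → end (x,ẋ)=(-0.967738, -4.257940)

x = -0.9677, ẋ = -4.2579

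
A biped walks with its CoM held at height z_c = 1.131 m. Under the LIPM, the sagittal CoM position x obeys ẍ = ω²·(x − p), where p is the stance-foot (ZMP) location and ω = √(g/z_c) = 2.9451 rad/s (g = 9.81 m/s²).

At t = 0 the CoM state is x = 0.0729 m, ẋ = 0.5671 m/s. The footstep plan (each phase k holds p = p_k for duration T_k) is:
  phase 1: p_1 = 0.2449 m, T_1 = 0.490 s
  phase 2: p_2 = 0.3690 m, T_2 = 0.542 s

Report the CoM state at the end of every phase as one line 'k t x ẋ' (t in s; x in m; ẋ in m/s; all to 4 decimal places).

1 0.4900 0.2454 0.2550
2 1.0320 0.2563 -0.2066

phase 1: p=0.2449, T=0.490, ωT=1.443099, cosh=2.234995, sinh=1.998801; start (x,ẋ)=(0.072900, 0.567100) → end (x,ẋ)=(0.245364, 0.254959)
phase 2: p=0.3690, T=0.542, ωT=1.596244, cosh=2.568560, sinh=2.365904; start (x,ẋ)=(0.245364, 0.254959) → end (x,ẋ)=(0.256251, -0.206596)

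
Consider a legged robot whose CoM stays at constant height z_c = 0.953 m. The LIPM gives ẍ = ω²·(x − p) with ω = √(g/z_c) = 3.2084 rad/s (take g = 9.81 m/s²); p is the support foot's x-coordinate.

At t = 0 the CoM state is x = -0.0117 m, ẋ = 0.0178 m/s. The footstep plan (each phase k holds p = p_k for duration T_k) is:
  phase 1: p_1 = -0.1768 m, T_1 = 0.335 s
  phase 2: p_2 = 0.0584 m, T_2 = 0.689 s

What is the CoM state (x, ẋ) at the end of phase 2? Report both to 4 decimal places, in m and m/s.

x = 1.2557, ẋ = 3.9049

phase 1: p=-0.1768, T=0.335, ωT=1.074814, cosh=1.635405, sinh=1.294043; start (x,ẋ)=(-0.011700, 0.017800) → end (x,ẋ)=(0.100385, 0.714574)
phase 2: p=0.0584, T=0.689, ωT=2.210588, cosh=4.615355, sinh=4.505719; start (x,ẋ)=(0.100385, 0.714574) → end (x,ẋ)=(1.255686, 3.904947)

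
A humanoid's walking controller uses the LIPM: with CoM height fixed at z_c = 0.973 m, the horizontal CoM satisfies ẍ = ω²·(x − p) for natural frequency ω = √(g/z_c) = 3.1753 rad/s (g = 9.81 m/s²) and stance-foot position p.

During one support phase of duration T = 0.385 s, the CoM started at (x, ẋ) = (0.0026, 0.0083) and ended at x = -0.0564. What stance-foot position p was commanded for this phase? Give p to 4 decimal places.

ωT = 3.1753·0.385 = 1.222490; cosh(ωT) = 1.845065, sinh(ωT) = 1.550569
x(T) = p + (x₀−p)·cosh(ωT) + (ẋ₀/ω)·sinh(ωT) ⇒ p·(1 − cosh) = x(T) − x₀·cosh − (ẋ₀/ω)·sinh
numerator   = -0.0564 − (0.0026)·1.845065 − (0.0083/3.1753)·1.550569 = -0.065250
denominator = 1 − 1.845065 = -0.845065
p = -0.065250 / -0.845065 = 0.0772

p = 0.0772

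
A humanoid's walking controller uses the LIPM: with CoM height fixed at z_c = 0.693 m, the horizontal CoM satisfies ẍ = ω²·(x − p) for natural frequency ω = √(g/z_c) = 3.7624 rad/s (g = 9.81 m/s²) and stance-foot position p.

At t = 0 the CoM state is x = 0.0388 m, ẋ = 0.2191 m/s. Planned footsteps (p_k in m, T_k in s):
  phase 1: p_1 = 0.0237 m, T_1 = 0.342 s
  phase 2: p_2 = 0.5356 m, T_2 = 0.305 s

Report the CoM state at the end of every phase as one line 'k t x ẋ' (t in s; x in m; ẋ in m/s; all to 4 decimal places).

1 0.3420 0.1505 0.5219
2 0.6470 0.0644 -1.1473

phase 1: p=0.0237, T=0.342, ωT=1.286741, cosh=1.948568, sinh=1.672398; start (x,ẋ)=(0.038800, 0.219100) → end (x,ẋ)=(0.150514, 0.521944)
phase 2: p=0.5356, T=0.305, ωT=1.147532, cosh=1.733914, sinh=1.416494; start (x,ẋ)=(0.150514, 0.521944) → end (x,ẋ)=(0.064399, -1.147279)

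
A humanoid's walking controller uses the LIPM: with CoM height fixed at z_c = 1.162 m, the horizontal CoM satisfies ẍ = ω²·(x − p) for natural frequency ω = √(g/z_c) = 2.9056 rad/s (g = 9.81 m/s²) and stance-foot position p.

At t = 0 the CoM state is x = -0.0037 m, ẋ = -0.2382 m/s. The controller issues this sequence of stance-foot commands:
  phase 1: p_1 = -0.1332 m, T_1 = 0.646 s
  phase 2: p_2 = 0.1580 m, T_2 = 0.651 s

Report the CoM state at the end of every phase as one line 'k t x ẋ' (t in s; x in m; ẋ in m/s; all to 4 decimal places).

1 0.6460 0.0382 0.4041
2 1.2970 0.2024 0.2426

phase 1: p=-0.1332, T=0.646, ωT=1.877018, cosh=3.343517, sinh=3.190471; start (x,ẋ)=(-0.003700, -0.238200) → end (x,ẋ)=(0.038232, 0.404069)
phase 2: p=0.1580, T=0.651, ωT=1.891546, cosh=3.390223, sinh=3.239384; start (x,ẋ)=(0.038232, 0.404069) → end (x,ẋ)=(0.202447, 0.242585)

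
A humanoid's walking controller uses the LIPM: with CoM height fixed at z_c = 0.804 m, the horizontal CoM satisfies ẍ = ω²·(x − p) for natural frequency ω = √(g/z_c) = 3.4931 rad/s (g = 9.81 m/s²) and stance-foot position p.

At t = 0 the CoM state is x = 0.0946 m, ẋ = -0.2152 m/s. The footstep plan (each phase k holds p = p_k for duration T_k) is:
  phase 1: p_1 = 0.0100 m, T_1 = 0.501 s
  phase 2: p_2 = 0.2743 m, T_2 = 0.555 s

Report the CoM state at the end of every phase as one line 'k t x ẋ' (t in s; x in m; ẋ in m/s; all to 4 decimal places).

phase 1: p=0.0100, T=0.501, ωT=1.750043, cosh=2.964309, sinh=2.790542; start (x,ẋ)=(0.094600, -0.215200) → end (x,ẋ)=(0.088863, 0.186731)
phase 2: p=0.2743, T=0.555, ωT=1.938671, cosh=3.546700, sinh=3.402805; start (x,ẋ)=(0.088863, 0.186731) → end (x,ẋ)=(-0.201485, -1.541886)

1 0.5010 0.0889 0.1867
2 1.0560 -0.2015 -1.5419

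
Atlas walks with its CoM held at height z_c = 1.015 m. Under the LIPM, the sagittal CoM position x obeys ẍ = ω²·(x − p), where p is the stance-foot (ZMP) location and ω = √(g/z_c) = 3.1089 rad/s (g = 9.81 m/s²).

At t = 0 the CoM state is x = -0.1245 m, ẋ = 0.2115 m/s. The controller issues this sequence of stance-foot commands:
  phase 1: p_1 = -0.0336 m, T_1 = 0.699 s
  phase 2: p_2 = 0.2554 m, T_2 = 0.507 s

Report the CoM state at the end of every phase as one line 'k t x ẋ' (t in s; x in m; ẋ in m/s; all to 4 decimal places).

phase 1: p=-0.0336, T=0.699, ωT=2.173121, cosh=4.449742, sinh=4.335920; start (x,ẋ)=(-0.124500, 0.211500) → end (x,ẋ)=(-0.143107, -0.284206)
phase 2: p=0.2554, T=0.507, ωT=1.576212, cosh=2.521679, sinh=2.314922; start (x,ẋ)=(-0.143107, -0.284206) → end (x,ẋ)=(-0.961129, -3.584675)

1 0.6990 -0.1431 -0.2842
2 1.2060 -0.9611 -3.5847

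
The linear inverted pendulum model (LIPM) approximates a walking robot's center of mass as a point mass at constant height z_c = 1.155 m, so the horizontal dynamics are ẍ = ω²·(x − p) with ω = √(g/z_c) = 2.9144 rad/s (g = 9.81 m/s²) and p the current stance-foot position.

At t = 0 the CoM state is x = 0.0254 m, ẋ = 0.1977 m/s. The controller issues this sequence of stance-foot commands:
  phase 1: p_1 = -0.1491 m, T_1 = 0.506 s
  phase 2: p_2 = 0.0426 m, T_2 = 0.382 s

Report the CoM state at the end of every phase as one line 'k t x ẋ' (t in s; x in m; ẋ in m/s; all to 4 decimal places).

1 0.5060 0.3926 1.5075
2 0.8880 1.3352 3.9273

phase 1: p=-0.1491, T=0.506, ωT=1.474686, cosh=2.299258, sinh=2.070407; start (x,ẋ)=(0.025400, 0.197700) → end (x,ẋ)=(0.392568, 1.507495)
phase 2: p=0.0426, T=0.382, ωT=1.113301, cosh=1.686432, sinh=1.357959; start (x,ẋ)=(0.392568, 1.507495) → end (x,ẋ)=(1.335211, 3.927333)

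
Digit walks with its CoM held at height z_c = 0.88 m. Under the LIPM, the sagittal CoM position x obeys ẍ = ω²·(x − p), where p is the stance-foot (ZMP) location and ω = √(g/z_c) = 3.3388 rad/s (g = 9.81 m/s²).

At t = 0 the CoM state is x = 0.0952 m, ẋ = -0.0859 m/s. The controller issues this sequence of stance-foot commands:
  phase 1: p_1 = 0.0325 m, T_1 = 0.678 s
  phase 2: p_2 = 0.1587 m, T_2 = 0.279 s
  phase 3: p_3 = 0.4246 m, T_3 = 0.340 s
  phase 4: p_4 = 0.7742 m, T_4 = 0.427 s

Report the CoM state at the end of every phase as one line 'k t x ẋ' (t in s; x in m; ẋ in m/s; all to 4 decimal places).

1 0.6780 0.2149 0.5783
2 0.9570 0.4268 1.0491
3 1.2970 0.8668 1.8113
4 1.7240 2.0415 4.5922

phase 1: p=0.0325, T=0.678, ωT=2.263706, cosh=4.861319, sinh=4.757355; start (x,ẋ)=(0.095200, -0.085900) → end (x,ẋ)=(0.214908, 0.578330)
phase 2: p=0.1587, T=0.279, ωT=0.931525, cosh=1.466165, sinh=1.072213; start (x,ẋ)=(0.214908, 0.578330) → end (x,ẋ)=(0.426834, 1.049149)
phase 3: p=0.4246, T=0.340, ωT=1.135192, cosh=1.716566, sinh=1.395205; start (x,ẋ)=(0.426834, 1.049149) → end (x,ẋ)=(0.866849, 1.811340)
phase 4: p=0.7742, T=0.427, ωT=1.425668, cosh=2.200491, sinh=1.960143; start (x,ẋ)=(0.866849, 1.811340) → end (x,ẋ)=(2.041476, 4.592185)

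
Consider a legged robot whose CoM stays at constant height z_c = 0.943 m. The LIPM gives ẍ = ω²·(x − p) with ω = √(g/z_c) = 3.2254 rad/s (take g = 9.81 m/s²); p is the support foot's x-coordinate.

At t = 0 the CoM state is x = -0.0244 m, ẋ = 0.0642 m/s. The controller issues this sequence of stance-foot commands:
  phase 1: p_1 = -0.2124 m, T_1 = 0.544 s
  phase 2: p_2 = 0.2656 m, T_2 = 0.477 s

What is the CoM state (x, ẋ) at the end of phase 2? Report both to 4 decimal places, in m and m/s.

phase 1: p=-0.2124, T=0.544, ωT=1.754618, cosh=2.977105, sinh=2.804132; start (x,ẋ)=(-0.024400, 0.064200) → end (x,ẋ)=(0.403111, 1.891486)
phase 2: p=0.2656, T=0.477, ωT=1.538516, cosh=2.436186, sinh=2.221486; start (x,ẋ)=(0.403111, 1.891486) → end (x,ẋ)=(1.903358, 5.593300)

x = 1.9034, ẋ = 5.5933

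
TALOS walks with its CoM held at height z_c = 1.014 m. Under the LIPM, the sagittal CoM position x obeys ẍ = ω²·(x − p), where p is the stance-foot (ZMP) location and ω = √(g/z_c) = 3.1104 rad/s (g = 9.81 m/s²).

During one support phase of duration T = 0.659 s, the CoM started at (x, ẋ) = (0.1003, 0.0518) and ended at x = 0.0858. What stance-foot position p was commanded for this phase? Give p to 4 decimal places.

p = 0.1268

ωT = 3.1104·0.659 = 2.049754; cosh(ωT) = 3.947377, sinh(ωT) = 3.818610
x(T) = p + (x₀−p)·cosh(ωT) + (ẋ₀/ω)·sinh(ωT) ⇒ p·(1 − cosh) = x(T) − x₀·cosh − (ẋ₀/ω)·sinh
numerator   = 0.0858 − (0.1003)·3.947377 − (0.0518/3.1104)·3.818610 = -0.373716
denominator = 1 − 3.947377 = -2.947377
p = -0.373716 / -2.947377 = 0.1268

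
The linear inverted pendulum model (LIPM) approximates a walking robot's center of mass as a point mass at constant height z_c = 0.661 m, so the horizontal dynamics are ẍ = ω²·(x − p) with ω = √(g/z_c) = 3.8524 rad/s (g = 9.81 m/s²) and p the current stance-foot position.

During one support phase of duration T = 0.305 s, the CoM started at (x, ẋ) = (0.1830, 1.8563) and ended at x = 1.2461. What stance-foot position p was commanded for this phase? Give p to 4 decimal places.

p = -0.2790

ωT = 3.8524·0.305 = 1.174982; cosh(ωT) = 1.773455, sinh(ωT) = 1.464630
x(T) = p + (x₀−p)·cosh(ωT) + (ẋ₀/ω)·sinh(ωT) ⇒ p·(1 − cosh) = x(T) − x₀·cosh − (ẋ₀/ω)·sinh
numerator   = 1.2461 − (0.1830)·1.773455 − (1.8563/3.8524)·1.464630 = 0.215818
denominator = 1 − 1.773455 = -0.773455
p = 0.215818 / -0.773455 = -0.2790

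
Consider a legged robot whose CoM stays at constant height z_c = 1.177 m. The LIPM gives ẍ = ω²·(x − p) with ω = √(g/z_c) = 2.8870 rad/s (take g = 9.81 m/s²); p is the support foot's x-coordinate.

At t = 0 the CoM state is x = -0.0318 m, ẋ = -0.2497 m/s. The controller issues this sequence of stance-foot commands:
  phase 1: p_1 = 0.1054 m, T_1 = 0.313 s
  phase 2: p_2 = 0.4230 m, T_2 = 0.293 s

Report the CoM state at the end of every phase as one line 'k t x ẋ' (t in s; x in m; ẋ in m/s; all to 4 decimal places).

phase 1: p=0.1054, T=0.313, ωT=0.903631, cosh=1.436823, sinh=1.031727; start (x,ẋ)=(-0.031800, -0.249700) → end (x,ẋ)=(-0.180967, -0.767438)
phase 2: p=0.4230, T=0.293, ωT=0.845891, cosh=1.379614, sinh=0.950439; start (x,ẋ)=(-0.180967, -0.767438) → end (x,ẋ)=(-0.662893, -2.716005)

1 0.3130 -0.1810 -0.7674
2 0.6060 -0.6629 -2.7160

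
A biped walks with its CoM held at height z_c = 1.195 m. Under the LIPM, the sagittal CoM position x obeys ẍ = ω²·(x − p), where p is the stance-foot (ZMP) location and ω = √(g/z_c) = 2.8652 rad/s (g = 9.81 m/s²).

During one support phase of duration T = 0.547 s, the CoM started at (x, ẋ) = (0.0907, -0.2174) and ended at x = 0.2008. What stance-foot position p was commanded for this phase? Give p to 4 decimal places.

ωT = 2.8652·0.547 = 1.567264; cosh(ωT) = 2.501066, sinh(ωT) = 2.292451
x(T) = p + (x₀−p)·cosh(ωT) + (ẋ₀/ω)·sinh(ωT) ⇒ p·(1 − cosh) = x(T) − x₀·cosh − (ẋ₀/ω)·sinh
numerator   = 0.2008 − (0.0907)·2.501066 − (-0.2174/2.8652)·2.292451 = 0.147895
denominator = 1 − 2.501066 = -1.501066
p = 0.147895 / -1.501066 = -0.0985

p = -0.0985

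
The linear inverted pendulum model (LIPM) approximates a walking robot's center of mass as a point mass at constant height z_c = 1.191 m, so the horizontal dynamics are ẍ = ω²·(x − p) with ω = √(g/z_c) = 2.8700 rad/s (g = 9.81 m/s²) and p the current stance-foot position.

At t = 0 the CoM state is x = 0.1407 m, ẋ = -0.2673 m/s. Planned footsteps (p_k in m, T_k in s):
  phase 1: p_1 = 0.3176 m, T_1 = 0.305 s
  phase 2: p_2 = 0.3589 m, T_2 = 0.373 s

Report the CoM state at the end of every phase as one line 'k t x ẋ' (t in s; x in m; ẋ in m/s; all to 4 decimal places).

phase 1: p=0.3176, T=0.305, ωT=0.875350, cosh=1.408216, sinh=0.991499; start (x,ẋ)=(0.140700, -0.267300) → end (x,ẋ)=(-0.023858, -0.879803)
phase 2: p=0.3589, T=0.373, ωT=1.070510, cosh=1.629850, sinh=1.287017; start (x,ẋ)=(-0.023858, -0.879803) → end (x,ẋ)=(-0.659474, -2.847753)

1 0.3050 -0.0239 -0.8798
2 0.6780 -0.6595 -2.8478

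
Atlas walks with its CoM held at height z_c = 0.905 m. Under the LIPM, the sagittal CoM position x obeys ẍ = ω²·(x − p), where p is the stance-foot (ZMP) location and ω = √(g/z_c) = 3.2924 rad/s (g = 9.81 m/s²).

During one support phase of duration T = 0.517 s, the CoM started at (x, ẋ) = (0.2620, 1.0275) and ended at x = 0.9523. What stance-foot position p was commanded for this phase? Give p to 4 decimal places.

ωT = 3.2924·0.517 = 1.702171; cosh(ωT) = 2.834065, sinh(ωT) = 2.651778
x(T) = p + (x₀−p)·cosh(ωT) + (ẋ₀/ω)·sinh(ωT) ⇒ p·(1 − cosh) = x(T) − x₀·cosh − (ẋ₀/ω)·sinh
numerator   = 0.9523 − (0.2620)·2.834065 − (1.0275/3.2924)·2.651778 = -0.617798
denominator = 1 − 2.834065 = -1.834065
p = -0.617798 / -1.834065 = 0.3368

p = 0.3368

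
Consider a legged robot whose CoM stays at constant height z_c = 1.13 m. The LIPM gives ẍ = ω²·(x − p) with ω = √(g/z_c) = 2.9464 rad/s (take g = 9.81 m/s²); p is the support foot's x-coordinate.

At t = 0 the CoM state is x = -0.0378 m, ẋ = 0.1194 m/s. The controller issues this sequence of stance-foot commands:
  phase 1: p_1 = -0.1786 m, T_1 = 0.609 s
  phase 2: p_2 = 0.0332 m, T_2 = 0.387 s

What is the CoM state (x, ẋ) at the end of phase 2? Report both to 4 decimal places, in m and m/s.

x = 1.3765, ẋ = 4.1418

phase 1: p=-0.1786, T=0.609, ωT=1.794358, cosh=3.090922, sinh=2.924687; start (x,ẋ)=(-0.037800, 0.119400) → end (x,ẋ)=(0.375122, 1.582372)
phase 2: p=0.0332, T=0.387, ωT=1.140257, cosh=1.723654, sinh=1.403917; start (x,ẋ)=(0.375122, 1.582372) → end (x,ẋ)=(1.376532, 4.141822)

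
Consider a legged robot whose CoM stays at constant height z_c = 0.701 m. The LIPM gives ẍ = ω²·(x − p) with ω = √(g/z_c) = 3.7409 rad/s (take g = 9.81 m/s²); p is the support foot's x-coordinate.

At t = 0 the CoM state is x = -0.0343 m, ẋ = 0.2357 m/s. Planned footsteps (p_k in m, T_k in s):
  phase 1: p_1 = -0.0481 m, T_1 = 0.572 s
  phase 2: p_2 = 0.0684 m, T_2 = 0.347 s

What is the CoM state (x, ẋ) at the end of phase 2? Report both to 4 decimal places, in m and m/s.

x = 1.0335, ẋ = 3.7353

phase 1: p=-0.0481, T=0.572, ωT=2.139795, cosh=4.307686, sinh=4.190007; start (x,ẋ)=(-0.034300, 0.235700) → end (x,ẋ)=(0.275343, 1.231628)
phase 2: p=0.0684, T=0.347, ωT=1.298092, cosh=1.967678, sinh=1.694626; start (x,ẋ)=(0.275343, 1.231628) → end (x,ẋ)=(1.033523, 3.735345)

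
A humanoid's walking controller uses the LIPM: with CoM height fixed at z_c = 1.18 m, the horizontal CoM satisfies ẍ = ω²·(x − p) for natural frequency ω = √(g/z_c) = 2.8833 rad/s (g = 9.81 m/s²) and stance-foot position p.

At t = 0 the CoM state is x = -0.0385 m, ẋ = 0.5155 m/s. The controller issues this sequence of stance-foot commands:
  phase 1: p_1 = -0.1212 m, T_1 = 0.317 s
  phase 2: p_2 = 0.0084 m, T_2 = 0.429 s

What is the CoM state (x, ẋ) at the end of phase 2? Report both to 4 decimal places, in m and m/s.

phase 1: p=-0.1212, T=0.317, ωT=0.914006, cosh=1.447605, sinh=1.046690; start (x,ẋ)=(-0.038500, 0.515500) → end (x,ẋ)=(0.185653, 0.995822)
phase 2: p=0.0084, T=0.429, ωT=1.236936, cosh=1.867656, sinh=1.577384; start (x,ẋ)=(0.185653, 0.995822) → end (x,ẋ)=(0.884238, 2.666012)

x = 0.8842, ẋ = 2.6660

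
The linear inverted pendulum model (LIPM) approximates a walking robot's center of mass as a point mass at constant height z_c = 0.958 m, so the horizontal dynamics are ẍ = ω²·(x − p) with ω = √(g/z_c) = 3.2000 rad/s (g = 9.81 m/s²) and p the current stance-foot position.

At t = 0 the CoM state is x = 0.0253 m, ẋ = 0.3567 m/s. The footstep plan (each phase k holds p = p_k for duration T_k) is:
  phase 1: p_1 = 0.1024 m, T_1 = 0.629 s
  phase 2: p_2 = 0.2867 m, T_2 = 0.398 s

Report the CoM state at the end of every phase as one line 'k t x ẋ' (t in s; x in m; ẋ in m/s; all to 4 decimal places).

1 0.6290 0.2184 0.4519
2 1.0270 0.3877 0.5108

phase 1: p=0.1024, T=0.629, ωT=2.012800, cosh=3.808929, sinh=3.675315; start (x,ẋ)=(0.025300, 0.356700) → end (x,ẋ)=(0.218414, 0.451871)
phase 2: p=0.2867, T=0.398, ωT=1.273600, cosh=1.926759, sinh=1.646936; start (x,ẋ)=(0.218414, 0.451871) → end (x,ẋ)=(0.387693, 0.510768)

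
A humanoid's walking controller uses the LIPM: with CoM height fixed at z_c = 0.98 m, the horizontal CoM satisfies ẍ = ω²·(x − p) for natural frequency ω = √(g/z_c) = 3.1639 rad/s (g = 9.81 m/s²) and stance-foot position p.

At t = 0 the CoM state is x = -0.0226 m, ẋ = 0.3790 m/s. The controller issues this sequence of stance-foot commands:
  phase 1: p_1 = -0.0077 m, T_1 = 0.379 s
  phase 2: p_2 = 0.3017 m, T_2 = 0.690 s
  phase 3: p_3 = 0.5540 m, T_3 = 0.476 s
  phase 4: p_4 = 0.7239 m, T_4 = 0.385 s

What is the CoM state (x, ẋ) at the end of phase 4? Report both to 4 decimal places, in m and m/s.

phase 1: p=-0.0077, T=0.379, ωT=1.199118, cosh=1.809325, sinh=1.507865; start (x,ẋ)=(-0.022600, 0.379000) → end (x,ẋ)=(0.145967, 0.614650)
phase 2: p=0.3017, T=0.690, ωT=2.183091, cosh=4.493193, sinh=4.380500; start (x,ẋ)=(0.145967, 0.614650) → end (x,ẋ)=(0.452958, 0.603359)
phase 3: p=0.5540, T=0.476, ωT=1.506016, cosh=2.365263, sinh=2.143471; start (x,ẋ)=(0.452958, 0.603359) → end (x,ẋ)=(0.723772, 0.741867)
phase 4: p=0.7239, T=0.385, ωT=1.218101, cosh=1.838277, sinh=1.542486; start (x,ẋ)=(0.723772, 0.741867) → end (x,ẋ)=(1.085345, 1.363133)

x = 1.0853, ẋ = 1.3631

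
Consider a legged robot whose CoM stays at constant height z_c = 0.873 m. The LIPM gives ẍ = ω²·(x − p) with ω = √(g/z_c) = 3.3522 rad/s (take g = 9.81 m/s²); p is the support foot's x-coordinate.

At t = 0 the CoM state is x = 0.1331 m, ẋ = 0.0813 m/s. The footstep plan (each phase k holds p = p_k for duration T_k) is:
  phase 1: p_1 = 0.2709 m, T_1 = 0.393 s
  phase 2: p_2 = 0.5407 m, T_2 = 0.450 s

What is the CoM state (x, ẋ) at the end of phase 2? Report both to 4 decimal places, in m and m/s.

phase 1: p=0.2709, T=0.393, ωT=1.317415, cosh=2.000791, sinh=1.732964; start (x,ẋ)=(0.133100, 0.081300) → end (x,ẋ)=(0.037220, -0.637849)
phase 2: p=0.5407, T=0.450, ωT=1.508490, cosh=2.370572, sinh=2.149328; start (x,ẋ)=(0.037220, -0.637849) → end (x,ẋ)=(-1.061805, -5.139630)

x = -1.0618, ẋ = -5.1396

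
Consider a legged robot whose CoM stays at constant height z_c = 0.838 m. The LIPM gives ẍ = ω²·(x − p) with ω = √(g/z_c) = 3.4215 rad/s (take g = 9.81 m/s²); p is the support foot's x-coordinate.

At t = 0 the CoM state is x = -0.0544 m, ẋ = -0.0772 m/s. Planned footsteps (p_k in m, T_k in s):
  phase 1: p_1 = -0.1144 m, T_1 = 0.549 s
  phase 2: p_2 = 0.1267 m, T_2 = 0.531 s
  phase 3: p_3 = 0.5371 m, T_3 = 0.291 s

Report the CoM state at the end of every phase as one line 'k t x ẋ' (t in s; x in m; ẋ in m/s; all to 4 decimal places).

1 0.5490 0.0144 0.3975
2 1.0800 0.1200 0.1041
3 1.3710 -0.0689 -1.5076

phase 1: p=-0.1144, T=0.549, ωT=1.878404, cosh=3.347942, sinh=3.195108; start (x,ẋ)=(-0.054400, -0.077200) → end (x,ẋ)=(0.014385, 0.397463)
phase 2: p=0.1267, T=0.531, ωT=1.816817, cosh=3.157392, sinh=2.994850; start (x,ẋ)=(0.014385, 0.397463) → end (x,ẋ)=(0.119977, 0.104064)
phase 3: p=0.5371, T=0.291, ωT=0.995656, cosh=1.537991, sinh=1.168510; start (x,ẋ)=(0.119977, 0.104064) → end (x,ẋ)=(-0.068892, -1.507633)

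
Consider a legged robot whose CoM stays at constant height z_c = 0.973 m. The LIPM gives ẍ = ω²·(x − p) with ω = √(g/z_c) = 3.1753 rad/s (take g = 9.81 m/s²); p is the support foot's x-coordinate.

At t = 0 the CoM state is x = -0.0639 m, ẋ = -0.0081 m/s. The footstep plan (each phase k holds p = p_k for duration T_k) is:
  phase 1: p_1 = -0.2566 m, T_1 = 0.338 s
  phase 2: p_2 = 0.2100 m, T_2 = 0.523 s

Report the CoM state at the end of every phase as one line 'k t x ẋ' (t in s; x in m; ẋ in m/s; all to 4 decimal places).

phase 1: p=-0.2566, T=0.338, ωT=1.073251, cosh=1.633385, sinh=1.291489; start (x,ẋ)=(-0.063900, -0.008100) → end (x,ẋ)=(0.054859, 0.777007)
phase 2: p=0.2100, T=0.523, ωT=1.660682, cosh=2.726454, sinh=2.536445; start (x,ẋ)=(0.054859, 0.777007) → end (x,ẋ)=(0.407691, 0.868969)

1 0.3380 0.0549 0.7770
2 0.8610 0.4077 0.8690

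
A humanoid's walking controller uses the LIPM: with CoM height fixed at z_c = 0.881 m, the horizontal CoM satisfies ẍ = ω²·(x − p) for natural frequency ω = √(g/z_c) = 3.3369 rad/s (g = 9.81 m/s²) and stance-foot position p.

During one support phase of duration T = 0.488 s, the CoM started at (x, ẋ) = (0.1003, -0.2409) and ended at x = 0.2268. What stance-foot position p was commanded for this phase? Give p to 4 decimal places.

ωT = 3.3369·0.488 = 1.628407; cosh(ωT) = 2.645997, sinh(ωT) = 2.449755
x(T) = p + (x₀−p)·cosh(ωT) + (ẋ₀/ω)·sinh(ωT) ⇒ p·(1 − cosh) = x(T) − x₀·cosh − (ẋ₀/ω)·sinh
numerator   = 0.2268 − (0.1003)·2.645997 − (-0.2409/3.3369)·2.449755 = 0.138261
denominator = 1 − 2.645997 = -1.645997
p = 0.138261 / -1.645997 = -0.0840

p = -0.0840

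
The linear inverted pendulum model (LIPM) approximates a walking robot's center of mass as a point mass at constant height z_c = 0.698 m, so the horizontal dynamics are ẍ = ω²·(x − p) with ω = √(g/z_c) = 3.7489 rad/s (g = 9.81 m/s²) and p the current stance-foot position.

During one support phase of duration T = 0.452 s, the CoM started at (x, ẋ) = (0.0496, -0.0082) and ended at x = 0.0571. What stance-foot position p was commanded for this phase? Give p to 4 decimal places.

ωT = 3.7489·0.452 = 1.694503; cosh(ωT) = 2.813815, sinh(ωT) = 2.630124
x(T) = p + (x₀−p)·cosh(ωT) + (ẋ₀/ω)·sinh(ωT) ⇒ p·(1 − cosh) = x(T) − x₀·cosh − (ẋ₀/ω)·sinh
numerator   = 0.0571 − (0.0496)·2.813815 − (-0.0082/3.7489)·2.630124 = -0.076712
denominator = 1 − 2.813815 = -1.813815
p = -0.076712 / -1.813815 = 0.0423

p = 0.0423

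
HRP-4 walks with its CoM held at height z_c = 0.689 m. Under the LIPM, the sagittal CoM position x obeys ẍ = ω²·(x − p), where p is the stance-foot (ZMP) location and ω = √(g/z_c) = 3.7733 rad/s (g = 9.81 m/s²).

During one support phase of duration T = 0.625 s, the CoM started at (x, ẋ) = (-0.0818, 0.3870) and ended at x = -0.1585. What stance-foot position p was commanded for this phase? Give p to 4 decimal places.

p = 0.0599

ωT = 3.7733·0.625 = 2.358312; cosh(ωT) = 5.333837, sinh(ωT) = 5.239257
x(T) = p + (x₀−p)·cosh(ωT) + (ẋ₀/ω)·sinh(ωT) ⇒ p·(1 − cosh) = x(T) − x₀·cosh − (ẋ₀/ω)·sinh
numerator   = -0.1585 − (-0.0818)·5.333837 − (0.3870/3.7733)·5.239257 = -0.259545
denominator = 1 − 5.333837 = -4.333837
p = -0.259545 / -4.333837 = 0.0599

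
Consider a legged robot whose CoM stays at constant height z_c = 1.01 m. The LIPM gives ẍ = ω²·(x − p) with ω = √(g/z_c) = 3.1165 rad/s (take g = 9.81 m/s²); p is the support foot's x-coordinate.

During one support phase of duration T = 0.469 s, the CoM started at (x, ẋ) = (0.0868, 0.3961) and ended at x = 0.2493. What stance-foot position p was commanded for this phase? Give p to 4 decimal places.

p = 0.1629

ωT = 3.1165·0.469 = 1.461638; cosh(ωT) = 2.272438, sinh(ωT) = 2.040582
x(T) = p + (x₀−p)·cosh(ωT) + (ẋ₀/ω)·sinh(ωT) ⇒ p·(1 − cosh) = x(T) − x₀·cosh − (ẋ₀/ω)·sinh
numerator   = 0.2493 − (0.0868)·2.272438 − (0.3961/3.1165)·2.040582 = -0.207301
denominator = 1 − 2.272438 = -1.272438
p = -0.207301 / -1.272438 = 0.1629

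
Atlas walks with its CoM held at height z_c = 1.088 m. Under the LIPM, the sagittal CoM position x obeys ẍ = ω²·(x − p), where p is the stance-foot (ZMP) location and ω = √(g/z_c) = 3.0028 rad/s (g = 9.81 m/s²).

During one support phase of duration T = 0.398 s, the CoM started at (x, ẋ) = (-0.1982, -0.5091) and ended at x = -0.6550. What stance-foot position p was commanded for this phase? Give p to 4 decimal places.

p = 0.0537

ωT = 3.0028·0.398 = 1.195114; cosh(ωT) = 1.803303, sinh(ωT) = 1.500633
x(T) = p + (x₀−p)·cosh(ωT) + (ẋ₀/ω)·sinh(ωT) ⇒ p·(1 − cosh) = x(T) − x₀·cosh − (ẋ₀/ω)·sinh
numerator   = -0.6550 − (-0.1982)·1.803303 − (-0.5091/3.0028)·1.500633 = -0.043165
denominator = 1 − 1.803303 = -0.803303
p = -0.043165 / -0.803303 = 0.0537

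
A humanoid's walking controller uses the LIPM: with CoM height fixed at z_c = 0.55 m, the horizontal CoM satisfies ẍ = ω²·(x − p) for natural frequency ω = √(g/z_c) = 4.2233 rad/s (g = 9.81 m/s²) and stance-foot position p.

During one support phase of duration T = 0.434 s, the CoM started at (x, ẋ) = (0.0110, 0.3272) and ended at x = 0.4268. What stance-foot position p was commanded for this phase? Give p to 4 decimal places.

p = -0.0705

ωT = 4.2233·0.434 = 1.832912; cosh(ωT) = 3.206007, sinh(ωT) = 3.046060
x(T) = p + (x₀−p)·cosh(ωT) + (ẋ₀/ω)·sinh(ωT) ⇒ p·(1 − cosh) = x(T) − x₀·cosh − (ẋ₀/ω)·sinh
numerator   = 0.4268 − (0.0110)·3.206007 − (0.3272/4.2233)·3.046060 = 0.155541
denominator = 1 − 3.206007 = -2.206007
p = 0.155541 / -2.206007 = -0.0705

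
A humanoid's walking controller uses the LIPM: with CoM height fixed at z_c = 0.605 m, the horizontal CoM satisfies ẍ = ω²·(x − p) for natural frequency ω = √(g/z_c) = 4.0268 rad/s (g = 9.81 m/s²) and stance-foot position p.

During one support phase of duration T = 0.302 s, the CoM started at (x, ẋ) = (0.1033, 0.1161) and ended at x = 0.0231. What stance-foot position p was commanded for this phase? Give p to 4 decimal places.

p = 0.2524

ωT = 4.0268·0.302 = 1.216094; cosh(ωT) = 1.835184, sinh(ωT) = 1.538798
x(T) = p + (x₀−p)·cosh(ωT) + (ẋ₀/ω)·sinh(ωT) ⇒ p·(1 − cosh) = x(T) − x₀·cosh − (ẋ₀/ω)·sinh
numerator   = 0.0231 − (0.1033)·1.835184 − (0.1161/4.0268)·1.538798 = -0.210841
denominator = 1 − 1.835184 = -0.835184
p = -0.210841 / -0.835184 = 0.2524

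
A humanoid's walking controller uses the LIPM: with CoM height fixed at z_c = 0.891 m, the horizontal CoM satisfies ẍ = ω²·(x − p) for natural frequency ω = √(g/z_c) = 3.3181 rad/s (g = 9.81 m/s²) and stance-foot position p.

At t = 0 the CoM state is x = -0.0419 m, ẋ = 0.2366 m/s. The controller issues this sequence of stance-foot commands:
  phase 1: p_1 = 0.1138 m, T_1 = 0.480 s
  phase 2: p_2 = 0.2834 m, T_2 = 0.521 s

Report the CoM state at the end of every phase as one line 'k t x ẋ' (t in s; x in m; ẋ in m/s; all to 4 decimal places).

1 0.4800 -0.1168 -0.6118
2 1.0010 -1.3823 -5.3999

phase 1: p=0.1138, T=0.480, ωT=1.592688, cosh=2.560163, sinh=2.356785; start (x,ẋ)=(-0.041900, 0.236600) → end (x,ẋ)=(-0.116765, -0.611847)
phase 2: p=0.2834, T=0.521, ωT=1.728730, cosh=2.905503, sinh=2.727993; start (x,ẋ)=(-0.116765, -0.611847) → end (x,ẋ)=(-1.382313, -5.399916)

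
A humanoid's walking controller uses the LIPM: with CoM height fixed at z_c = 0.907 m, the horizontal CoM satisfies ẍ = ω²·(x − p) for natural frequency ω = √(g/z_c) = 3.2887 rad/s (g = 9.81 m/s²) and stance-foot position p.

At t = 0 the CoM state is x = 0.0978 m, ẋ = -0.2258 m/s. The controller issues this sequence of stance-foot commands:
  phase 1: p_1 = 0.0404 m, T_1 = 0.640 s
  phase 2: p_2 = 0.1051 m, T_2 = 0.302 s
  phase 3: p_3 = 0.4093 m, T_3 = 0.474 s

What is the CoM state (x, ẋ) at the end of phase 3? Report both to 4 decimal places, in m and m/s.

x = -1.3555, ẋ = -5.5809

phase 1: p=0.0404, T=0.640, ωT=2.104768, cosh=4.163537, sinh=4.041663; start (x,ẋ)=(0.097800, -0.225800) → end (x,ẋ)=(0.001889, -0.177176)
phase 2: p=0.1051, T=0.302, ωT=0.993187, cosh=1.535110, sinh=1.164716; start (x,ẋ)=(0.001889, -0.177176) → end (x,ẋ)=(-0.116088, -0.667324)
phase 3: p=0.4093, T=0.474, ωT=1.558844, cosh=2.481851, sinh=2.271472; start (x,ẋ)=(-0.116088, -0.667324) → end (x,ẋ)=(-1.355550, -5.580950)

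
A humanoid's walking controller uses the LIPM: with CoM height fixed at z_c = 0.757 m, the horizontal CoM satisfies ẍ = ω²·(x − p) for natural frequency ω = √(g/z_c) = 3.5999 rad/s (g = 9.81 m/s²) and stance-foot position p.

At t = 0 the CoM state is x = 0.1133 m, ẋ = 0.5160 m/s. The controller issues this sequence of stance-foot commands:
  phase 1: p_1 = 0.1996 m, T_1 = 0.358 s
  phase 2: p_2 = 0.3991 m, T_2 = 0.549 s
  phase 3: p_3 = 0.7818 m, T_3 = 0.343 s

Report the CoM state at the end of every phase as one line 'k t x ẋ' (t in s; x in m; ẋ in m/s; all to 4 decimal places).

1 0.3580 0.2714 0.4864
2 0.9070 0.4078 0.1623
3 1.2500 0.1554 -1.8159

phase 1: p=0.1996, T=0.358, ωT=1.288764, cosh=1.951956, sinh=1.676344; start (x,ẋ)=(0.113300, 0.516000) → end (x,ẋ)=(0.271429, 0.486417)
phase 2: p=0.3991, T=0.549, ωT=1.976345, cosh=3.677447, sinh=3.538873; start (x,ẋ)=(0.271429, 0.486417) → end (x,ẋ)=(0.407767, 0.162296)
phase 3: p=0.7818, T=0.343, ωT=1.234766, cosh=1.864238, sinh=1.573335; start (x,ẋ)=(0.407767, 0.162296) → end (x,ẋ)=(0.155445, -1.815907)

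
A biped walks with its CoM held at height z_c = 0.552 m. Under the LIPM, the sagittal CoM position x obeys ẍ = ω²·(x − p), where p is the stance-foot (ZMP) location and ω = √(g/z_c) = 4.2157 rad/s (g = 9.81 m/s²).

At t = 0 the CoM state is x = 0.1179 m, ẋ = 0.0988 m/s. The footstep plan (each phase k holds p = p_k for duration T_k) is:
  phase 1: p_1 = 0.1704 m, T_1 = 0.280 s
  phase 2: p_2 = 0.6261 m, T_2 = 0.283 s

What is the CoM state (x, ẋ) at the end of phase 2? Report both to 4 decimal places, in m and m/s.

phase 1: p=0.1704, T=0.280, ωT=1.180396, cosh=1.781410, sinh=1.474253; start (x,ẋ)=(0.117900, 0.098800) → end (x,ẋ)=(0.111427, -0.150285)
phase 2: p=0.6261, T=0.283, ωT=1.193043, cosh=1.800198, sinh=1.496901; start (x,ẋ)=(0.111427, -0.150285) → end (x,ẋ)=(-0.353776, -3.518380)

x = -0.3538, ẋ = -3.5184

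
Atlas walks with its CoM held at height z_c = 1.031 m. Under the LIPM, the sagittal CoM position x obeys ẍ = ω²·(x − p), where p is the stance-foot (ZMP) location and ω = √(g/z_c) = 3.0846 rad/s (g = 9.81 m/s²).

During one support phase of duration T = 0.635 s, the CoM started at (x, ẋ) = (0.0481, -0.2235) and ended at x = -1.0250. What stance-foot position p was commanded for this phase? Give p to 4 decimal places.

p = 0.3621

ωT = 3.0846·0.635 = 1.958721; cosh(ωT) = 3.615646, sinh(ωT) = 3.474607
x(T) = p + (x₀−p)·cosh(ωT) + (ẋ₀/ω)·sinh(ωT) ⇒ p·(1 − cosh) = x(T) − x₀·cosh − (ẋ₀/ω)·sinh
numerator   = -1.0250 − (0.0481)·3.615646 − (-0.2235/3.0846)·3.474607 = -0.947154
denominator = 1 − 3.615646 = -2.615646
p = -0.947154 / -2.615646 = 0.3621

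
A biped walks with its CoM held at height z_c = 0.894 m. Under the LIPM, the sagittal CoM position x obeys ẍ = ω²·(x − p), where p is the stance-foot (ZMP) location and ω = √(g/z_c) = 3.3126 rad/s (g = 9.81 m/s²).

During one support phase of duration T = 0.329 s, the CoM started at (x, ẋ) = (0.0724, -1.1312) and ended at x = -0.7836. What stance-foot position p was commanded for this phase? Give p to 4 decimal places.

ωT = 3.3126·0.329 = 1.089845; cosh(ωT) = 1.655041, sinh(ωT) = 1.318773
x(T) = p + (x₀−p)·cosh(ωT) + (ẋ₀/ω)·sinh(ωT) ⇒ p·(1 − cosh) = x(T) − x₀·cosh − (ẋ₀/ω)·sinh
numerator   = -0.7836 − (0.0724)·1.655041 − (-1.1312/3.3126)·1.318773 = -0.453085
denominator = 1 − 1.655041 = -0.655041
p = -0.453085 / -0.655041 = 0.6917

p = 0.6917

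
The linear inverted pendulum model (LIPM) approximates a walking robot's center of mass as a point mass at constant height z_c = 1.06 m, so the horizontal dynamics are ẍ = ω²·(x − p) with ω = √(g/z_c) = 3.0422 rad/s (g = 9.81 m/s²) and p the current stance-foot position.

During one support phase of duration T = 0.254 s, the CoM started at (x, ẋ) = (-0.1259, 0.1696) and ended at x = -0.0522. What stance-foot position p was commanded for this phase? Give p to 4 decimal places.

p = -0.2094

ωT = 3.0422·0.254 = 0.772719; cosh(ωT) = 1.313701, sinh(ωT) = 0.851945
x(T) = p + (x₀−p)·cosh(ωT) + (ẋ₀/ω)·sinh(ωT) ⇒ p·(1 − cosh) = x(T) − x₀·cosh − (ẋ₀/ω)·sinh
numerator   = -0.0522 − (-0.1259)·1.313701 − (0.1696/3.0422)·0.851945 = 0.065700
denominator = 1 − 1.313701 = -0.313701
p = 0.065700 / -0.313701 = -0.2094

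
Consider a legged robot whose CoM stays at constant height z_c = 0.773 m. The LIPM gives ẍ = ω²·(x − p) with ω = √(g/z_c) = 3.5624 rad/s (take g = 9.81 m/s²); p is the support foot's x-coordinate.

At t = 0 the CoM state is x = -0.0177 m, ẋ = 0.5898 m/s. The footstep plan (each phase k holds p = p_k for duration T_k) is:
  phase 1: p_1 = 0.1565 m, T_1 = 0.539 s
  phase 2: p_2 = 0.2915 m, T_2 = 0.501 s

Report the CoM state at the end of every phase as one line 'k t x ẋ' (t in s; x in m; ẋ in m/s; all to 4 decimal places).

phase 1: p=0.1565, T=0.539, ωT=1.920134, cosh=3.484229, sinh=3.337641; start (x,ẋ)=(-0.017700, 0.589800) → end (x,ẋ)=(0.102136, -0.016242)
phase 2: p=0.2915, T=0.501, ωT=1.784762, cosh=3.063001, sinh=2.895164; start (x,ẋ)=(0.102136, -0.016242) → end (x,ẋ)=(-0.301723, -2.002802)

1 0.5390 0.1021 -0.0162
2 1.0400 -0.3017 -2.0028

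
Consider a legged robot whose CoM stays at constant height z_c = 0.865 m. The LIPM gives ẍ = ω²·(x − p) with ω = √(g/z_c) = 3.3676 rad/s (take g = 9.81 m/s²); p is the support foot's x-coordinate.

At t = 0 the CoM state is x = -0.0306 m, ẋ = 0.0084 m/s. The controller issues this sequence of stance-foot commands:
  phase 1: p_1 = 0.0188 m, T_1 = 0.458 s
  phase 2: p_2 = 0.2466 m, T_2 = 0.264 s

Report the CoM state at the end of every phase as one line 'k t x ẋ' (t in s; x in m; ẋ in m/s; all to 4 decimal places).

1 0.4580 -0.0964 -0.3506
2 0.7220 -0.3464 -1.6662

phase 1: p=0.0188, T=0.458, ωT=1.542361, cosh=2.444746, sinh=2.230870; start (x,ẋ)=(-0.030600, 0.008400) → end (x,ẋ)=(-0.096406, -0.350590)
phase 2: p=0.2466, T=0.264, ωT=0.889046, cosh=1.421928, sinh=1.010881; start (x,ẋ)=(-0.096406, -0.350590) → end (x,ẋ)=(-0.346369, -1.666189)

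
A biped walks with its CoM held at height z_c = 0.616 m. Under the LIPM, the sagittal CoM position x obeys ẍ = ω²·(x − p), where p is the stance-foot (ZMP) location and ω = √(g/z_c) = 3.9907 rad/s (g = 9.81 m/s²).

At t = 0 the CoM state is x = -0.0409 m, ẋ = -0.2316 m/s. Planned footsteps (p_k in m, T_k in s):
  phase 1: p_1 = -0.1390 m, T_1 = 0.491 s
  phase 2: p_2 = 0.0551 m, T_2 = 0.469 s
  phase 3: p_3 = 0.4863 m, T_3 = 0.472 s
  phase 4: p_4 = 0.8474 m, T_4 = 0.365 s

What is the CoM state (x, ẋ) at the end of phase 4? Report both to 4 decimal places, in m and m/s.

phase 1: p=-0.1390, T=0.491, ωT=1.959434, cosh=3.618123, sinh=3.477185; start (x,ẋ)=(-0.040900, -0.231600) → end (x,ẋ)=(0.014140, 0.523318)
phase 2: p=0.0551, T=0.469, ωT=1.871638, cosh=3.326403, sinh=3.172532; start (x,ẋ)=(0.014140, 0.523318) → end (x,ẋ)=(0.334877, 1.222183)
phase 3: p=0.4863, T=0.472, ωT=1.883610, cosh=3.364624, sinh=3.212584; start (x,ẋ)=(0.334877, 1.222183) → end (x,ẋ)=(0.960698, 2.170876)
phase 4: p=0.8474, T=0.365, ωT=1.456605, cosh=2.262197, sinh=2.029171; start (x,ẋ)=(0.960698, 2.170876) → end (x,ẋ)=(2.207538, 5.828414)

x = 2.2075, ẋ = 5.8284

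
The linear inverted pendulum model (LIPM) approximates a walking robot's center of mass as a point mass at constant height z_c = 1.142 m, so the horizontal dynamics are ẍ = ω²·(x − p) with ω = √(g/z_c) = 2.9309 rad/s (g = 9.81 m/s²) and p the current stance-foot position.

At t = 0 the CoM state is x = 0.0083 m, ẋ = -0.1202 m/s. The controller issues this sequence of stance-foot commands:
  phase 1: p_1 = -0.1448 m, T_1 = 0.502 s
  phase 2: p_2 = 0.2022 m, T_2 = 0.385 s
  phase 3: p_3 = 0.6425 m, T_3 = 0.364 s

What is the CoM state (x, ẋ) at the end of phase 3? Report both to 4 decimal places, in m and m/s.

phase 1: p=-0.1448, T=0.502, ωT=1.471312, cosh=2.292284, sinh=2.062660; start (x,ẋ)=(0.008300, -0.120200) → end (x,ẋ)=(0.121556, 0.650026)
phase 2: p=0.2022, T=0.385, ωT=1.128397, cosh=1.707124, sinh=1.383572; start (x,ẋ)=(0.121556, 0.650026) → end (x,ẋ)=(0.371385, 0.782656)
phase 3: p=0.6425, T=0.364, ωT=1.066848, cosh=1.625148, sinh=1.281056; start (x,ẋ)=(0.371385, 0.782656) → end (x,ẋ)=(0.543986, 0.253990)

x = 0.5440, ẋ = 0.2540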